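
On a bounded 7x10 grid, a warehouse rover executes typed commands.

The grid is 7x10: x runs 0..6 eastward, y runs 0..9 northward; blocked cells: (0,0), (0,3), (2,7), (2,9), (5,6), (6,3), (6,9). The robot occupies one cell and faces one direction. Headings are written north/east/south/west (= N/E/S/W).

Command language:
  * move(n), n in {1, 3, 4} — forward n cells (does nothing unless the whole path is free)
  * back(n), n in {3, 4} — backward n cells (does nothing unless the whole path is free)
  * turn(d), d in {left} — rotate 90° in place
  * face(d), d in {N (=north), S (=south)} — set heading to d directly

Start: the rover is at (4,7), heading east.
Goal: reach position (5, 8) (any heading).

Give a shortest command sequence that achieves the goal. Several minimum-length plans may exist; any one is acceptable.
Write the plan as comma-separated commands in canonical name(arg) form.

start: at (4,7), heading east
1. move(1) → at (5,7), heading east
2. turn(left) → at (5,7), heading north
3. move(1) → at (5,8), heading north
no 2-step plan works, so 3 is optimal.

move(1), turn(left), move(1)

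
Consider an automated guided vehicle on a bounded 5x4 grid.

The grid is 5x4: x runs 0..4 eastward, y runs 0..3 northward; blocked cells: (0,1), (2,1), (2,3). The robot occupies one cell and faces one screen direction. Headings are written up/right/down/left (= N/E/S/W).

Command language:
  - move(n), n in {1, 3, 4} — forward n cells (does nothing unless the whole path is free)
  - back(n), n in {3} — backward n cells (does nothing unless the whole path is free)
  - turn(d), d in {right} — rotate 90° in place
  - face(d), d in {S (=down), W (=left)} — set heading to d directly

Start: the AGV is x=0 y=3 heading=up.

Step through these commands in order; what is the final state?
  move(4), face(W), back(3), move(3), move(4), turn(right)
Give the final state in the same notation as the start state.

x=0 y=3 heading=up

from: x=0 y=3 heading=up
1. move(4) → x=0 y=3 heading=up
2. face(W) → x=0 y=3 heading=left
3. back(3) → x=0 y=3 heading=left
4. move(3) → x=0 y=3 heading=left
5. move(4) → x=0 y=3 heading=left
6. turn(right) → x=0 y=3 heading=up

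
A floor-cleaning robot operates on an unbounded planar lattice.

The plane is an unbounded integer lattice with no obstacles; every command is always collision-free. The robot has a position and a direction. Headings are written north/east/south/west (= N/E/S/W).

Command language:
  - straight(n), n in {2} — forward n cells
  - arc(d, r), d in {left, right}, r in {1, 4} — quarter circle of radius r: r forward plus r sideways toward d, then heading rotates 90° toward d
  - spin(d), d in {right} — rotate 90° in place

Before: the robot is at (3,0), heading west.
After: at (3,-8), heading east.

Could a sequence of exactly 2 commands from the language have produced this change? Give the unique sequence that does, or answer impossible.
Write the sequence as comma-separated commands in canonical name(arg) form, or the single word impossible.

arc(left, 4), arc(left, 4)

key: cell and facing (now E) both changed — the 2 commands mix motion and turning
from: at (3,0), heading west
1. arc(left, 4) → at (-1,-4), heading south
2. arc(left, 4) → at (3,-8), heading east
uniquely the one of 36 2-step routes that fits.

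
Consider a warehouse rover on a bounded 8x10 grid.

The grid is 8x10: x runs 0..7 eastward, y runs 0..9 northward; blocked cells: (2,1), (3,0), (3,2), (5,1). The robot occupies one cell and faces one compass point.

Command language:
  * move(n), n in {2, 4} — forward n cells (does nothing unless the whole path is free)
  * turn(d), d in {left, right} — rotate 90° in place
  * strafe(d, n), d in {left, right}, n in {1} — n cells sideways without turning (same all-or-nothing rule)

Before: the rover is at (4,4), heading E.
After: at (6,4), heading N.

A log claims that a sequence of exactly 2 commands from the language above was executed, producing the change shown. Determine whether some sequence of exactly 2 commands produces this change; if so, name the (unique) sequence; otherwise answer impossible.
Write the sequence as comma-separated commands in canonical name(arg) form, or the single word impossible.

key: cell and facing (now N) both changed — the 2 commands mix motion and turning
initial: at (4,4), heading E
t=1 move(2) ⇒ at (6,4), heading E
t=2 turn(left) ⇒ at (6,4), heading N
no other 2-command option fits: unique.

move(2), turn(left)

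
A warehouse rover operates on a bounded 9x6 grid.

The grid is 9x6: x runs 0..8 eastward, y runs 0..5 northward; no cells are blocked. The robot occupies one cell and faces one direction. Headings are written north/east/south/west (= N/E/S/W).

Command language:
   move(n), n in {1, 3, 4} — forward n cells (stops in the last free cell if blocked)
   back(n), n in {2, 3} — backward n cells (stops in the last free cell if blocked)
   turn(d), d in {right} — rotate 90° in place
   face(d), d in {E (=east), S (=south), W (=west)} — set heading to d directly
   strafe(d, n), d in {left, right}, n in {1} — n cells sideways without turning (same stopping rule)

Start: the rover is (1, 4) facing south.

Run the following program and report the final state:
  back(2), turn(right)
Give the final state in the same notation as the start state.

t0: (1, 4) facing south
[1] after back(2): (1, 5) facing south
[2] after turn(right): (1, 5) facing west

(1, 5) facing west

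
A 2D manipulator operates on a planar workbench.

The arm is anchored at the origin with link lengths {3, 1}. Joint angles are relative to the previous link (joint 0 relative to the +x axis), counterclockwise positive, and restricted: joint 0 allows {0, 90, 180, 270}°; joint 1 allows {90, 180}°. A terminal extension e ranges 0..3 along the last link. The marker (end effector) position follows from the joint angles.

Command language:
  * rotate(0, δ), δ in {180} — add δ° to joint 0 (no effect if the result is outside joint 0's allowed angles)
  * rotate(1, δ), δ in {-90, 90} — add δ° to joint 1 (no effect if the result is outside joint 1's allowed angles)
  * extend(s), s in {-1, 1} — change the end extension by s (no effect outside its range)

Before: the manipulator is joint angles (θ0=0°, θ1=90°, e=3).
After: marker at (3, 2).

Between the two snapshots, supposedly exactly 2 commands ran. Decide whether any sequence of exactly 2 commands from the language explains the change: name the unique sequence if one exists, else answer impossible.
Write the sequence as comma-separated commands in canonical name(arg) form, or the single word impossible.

from: joint angles (θ0=0°, θ1=90°, e=3)
[1] after extend(-1): joint angles (θ0=0°, θ1=90°, e=2)
[2] after extend(-1): joint angles (θ0=0°, θ1=90°, e=1)
no rival 2-sequence matches.

extend(-1), extend(-1)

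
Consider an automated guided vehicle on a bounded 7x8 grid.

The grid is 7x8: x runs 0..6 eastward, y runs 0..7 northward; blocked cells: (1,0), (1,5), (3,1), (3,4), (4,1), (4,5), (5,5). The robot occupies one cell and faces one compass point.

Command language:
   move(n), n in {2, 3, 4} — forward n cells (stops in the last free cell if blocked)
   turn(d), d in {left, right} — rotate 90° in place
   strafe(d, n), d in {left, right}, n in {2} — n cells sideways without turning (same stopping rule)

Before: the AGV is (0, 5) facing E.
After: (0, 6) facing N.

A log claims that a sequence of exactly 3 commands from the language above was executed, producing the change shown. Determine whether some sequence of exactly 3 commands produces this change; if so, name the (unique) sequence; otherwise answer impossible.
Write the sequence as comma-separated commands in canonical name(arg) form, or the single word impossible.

key: order matters: swapping strafe(right, 2) and move(3) lands elsewhere
t0: (0, 5) facing E
[1] after strafe(right, 2): (0, 3) facing E
[2] after turn(left): (0, 3) facing N
[3] after move(3): (0, 6) facing N
no rival 3-sequence matches.

strafe(right, 2), turn(left), move(3)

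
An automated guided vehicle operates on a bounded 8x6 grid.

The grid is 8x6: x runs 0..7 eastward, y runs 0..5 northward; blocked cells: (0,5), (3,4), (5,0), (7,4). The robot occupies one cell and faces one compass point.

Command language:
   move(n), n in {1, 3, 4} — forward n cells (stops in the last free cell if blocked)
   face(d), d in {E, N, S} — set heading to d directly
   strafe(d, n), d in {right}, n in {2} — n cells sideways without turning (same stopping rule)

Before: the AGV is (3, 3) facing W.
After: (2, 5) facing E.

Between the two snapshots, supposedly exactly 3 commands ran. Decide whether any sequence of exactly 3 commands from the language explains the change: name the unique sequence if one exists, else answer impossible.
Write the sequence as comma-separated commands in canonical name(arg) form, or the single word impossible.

key: order matters: swapping move(1) and face(E) lands elsewhere
initial: (3, 3) facing W
[1] after move(1): (2, 3) facing W
[2] after strafe(right, 2): (2, 5) facing W
[3] after face(E): (2, 5) facing E
no other 3-command option fits: unique.

move(1), strafe(right, 2), face(E)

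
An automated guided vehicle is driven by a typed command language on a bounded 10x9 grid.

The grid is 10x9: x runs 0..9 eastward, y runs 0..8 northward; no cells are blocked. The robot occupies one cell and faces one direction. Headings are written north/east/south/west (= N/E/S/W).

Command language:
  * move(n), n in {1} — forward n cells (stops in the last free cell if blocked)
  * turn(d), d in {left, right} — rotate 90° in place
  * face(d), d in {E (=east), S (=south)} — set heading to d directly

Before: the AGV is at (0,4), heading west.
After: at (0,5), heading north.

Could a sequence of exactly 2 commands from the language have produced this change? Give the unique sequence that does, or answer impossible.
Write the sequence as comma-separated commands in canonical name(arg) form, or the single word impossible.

key: order matters: swapping turn(right) and move(1) lands elsewhere
initial: at (0,4), heading west
[1] after turn(right): at (0,4), heading north
[2] after move(1): at (0,5), heading north
uniquely the one of 25 2-step routes that fits.

turn(right), move(1)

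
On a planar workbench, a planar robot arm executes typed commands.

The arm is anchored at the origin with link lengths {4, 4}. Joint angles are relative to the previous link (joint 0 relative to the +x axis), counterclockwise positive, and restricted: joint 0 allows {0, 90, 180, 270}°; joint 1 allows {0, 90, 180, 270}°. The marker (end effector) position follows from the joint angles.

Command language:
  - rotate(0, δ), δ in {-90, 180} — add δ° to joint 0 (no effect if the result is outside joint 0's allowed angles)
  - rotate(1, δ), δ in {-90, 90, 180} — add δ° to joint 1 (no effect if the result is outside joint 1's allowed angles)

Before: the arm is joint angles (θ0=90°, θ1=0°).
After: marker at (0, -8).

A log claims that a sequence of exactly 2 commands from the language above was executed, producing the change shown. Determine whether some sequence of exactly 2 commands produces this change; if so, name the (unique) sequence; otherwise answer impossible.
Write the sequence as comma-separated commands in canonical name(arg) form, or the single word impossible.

from: joint angles (θ0=90°, θ1=0°)
t=1 rotate(0, -90) ⇒ joint angles (θ0=0°, θ1=0°)
t=2 rotate(0, -90) ⇒ joint angles (θ0=270°, θ1=0°)
no other 2-command option fits: unique.

rotate(0, -90), rotate(0, -90)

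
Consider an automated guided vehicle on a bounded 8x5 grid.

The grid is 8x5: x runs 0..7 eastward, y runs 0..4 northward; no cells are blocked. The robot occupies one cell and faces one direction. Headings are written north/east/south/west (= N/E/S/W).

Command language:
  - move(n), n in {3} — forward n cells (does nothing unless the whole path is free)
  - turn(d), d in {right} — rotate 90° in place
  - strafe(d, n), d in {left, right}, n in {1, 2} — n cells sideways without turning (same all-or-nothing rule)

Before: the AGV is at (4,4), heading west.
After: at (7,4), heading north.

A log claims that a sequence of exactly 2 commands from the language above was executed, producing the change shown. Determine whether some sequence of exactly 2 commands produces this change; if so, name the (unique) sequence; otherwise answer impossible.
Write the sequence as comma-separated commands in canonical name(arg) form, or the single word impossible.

impossible

all 36 sequences checked — none match.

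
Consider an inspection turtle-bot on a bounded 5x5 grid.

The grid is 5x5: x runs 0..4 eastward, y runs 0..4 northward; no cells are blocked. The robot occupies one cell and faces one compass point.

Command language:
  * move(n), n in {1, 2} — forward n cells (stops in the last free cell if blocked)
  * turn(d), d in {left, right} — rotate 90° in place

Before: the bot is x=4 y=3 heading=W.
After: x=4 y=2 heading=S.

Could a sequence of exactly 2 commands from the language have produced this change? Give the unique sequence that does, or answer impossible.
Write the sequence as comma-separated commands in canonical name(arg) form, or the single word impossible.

turn(left), move(1)

key: cell and facing (now S) both changed — the 2 commands mix motion and turning
begin: x=4 y=3 heading=W
step 1 (turn(left)): x=4 y=3 heading=S
step 2 (move(1)): x=4 y=2 heading=S
no rival 2-sequence matches.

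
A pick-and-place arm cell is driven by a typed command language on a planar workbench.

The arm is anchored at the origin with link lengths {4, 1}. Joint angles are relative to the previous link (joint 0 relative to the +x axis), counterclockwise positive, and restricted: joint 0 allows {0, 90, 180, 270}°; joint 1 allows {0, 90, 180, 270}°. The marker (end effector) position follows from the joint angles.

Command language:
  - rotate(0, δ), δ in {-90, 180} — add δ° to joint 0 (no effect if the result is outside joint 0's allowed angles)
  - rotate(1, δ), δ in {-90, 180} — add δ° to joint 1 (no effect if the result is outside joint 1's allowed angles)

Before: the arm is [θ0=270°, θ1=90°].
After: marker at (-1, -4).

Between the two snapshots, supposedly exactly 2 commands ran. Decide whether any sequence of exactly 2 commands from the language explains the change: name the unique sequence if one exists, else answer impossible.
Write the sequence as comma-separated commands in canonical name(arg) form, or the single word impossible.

initial: [θ0=270°, θ1=90°]
1. rotate(1, -90) → [θ0=270°, θ1=0°]
2. rotate(1, -90) → [θ0=270°, θ1=270°]
all 16 alternatives checked — unique.

rotate(1, -90), rotate(1, -90)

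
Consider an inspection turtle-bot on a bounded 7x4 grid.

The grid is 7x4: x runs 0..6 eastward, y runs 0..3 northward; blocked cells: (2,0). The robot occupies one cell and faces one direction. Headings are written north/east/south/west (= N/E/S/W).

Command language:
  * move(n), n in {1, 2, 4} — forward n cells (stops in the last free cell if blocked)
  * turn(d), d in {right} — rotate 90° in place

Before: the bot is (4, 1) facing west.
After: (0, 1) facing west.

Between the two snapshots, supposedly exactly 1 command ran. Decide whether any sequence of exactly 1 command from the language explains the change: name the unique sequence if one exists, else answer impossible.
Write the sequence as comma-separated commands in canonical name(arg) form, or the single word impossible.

move(4)

key: still facing W — the one step turns nothing
begin: (4, 1) facing west
t=1 move(4) ⇒ (0, 1) facing west
uniquely the one of 4 1-step routes that fits.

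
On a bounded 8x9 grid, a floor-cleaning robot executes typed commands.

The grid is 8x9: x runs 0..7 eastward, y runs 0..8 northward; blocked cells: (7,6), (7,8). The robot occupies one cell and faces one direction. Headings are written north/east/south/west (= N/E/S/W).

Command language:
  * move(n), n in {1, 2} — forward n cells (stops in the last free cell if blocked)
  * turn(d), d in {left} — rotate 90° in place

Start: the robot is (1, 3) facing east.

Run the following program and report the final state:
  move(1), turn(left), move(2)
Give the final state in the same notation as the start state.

(2, 5) facing north

from: (1, 3) facing east
1. move(1) → (2, 3) facing east
2. turn(left) → (2, 3) facing north
3. move(2) → (2, 5) facing north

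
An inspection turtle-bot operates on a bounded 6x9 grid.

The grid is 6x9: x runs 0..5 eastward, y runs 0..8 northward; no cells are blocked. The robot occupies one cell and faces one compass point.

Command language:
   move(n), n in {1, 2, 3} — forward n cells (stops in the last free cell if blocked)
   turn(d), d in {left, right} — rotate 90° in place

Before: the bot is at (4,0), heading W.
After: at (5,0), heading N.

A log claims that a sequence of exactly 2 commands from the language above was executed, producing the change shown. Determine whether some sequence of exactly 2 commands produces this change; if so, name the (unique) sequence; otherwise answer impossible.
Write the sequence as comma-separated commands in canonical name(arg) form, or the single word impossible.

impossible

every 2-command combo misses the target.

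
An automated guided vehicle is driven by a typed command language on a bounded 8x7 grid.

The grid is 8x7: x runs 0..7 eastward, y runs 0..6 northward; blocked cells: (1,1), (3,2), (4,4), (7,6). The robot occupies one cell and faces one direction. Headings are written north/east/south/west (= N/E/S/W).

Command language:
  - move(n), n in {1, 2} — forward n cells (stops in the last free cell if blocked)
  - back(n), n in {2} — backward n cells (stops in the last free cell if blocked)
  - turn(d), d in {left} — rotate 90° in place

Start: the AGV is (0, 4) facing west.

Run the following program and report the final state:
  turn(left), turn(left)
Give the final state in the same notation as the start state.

start: (0, 4) facing west
1. turn(left) → (0, 4) facing south
2. turn(left) → (0, 4) facing east

(0, 4) facing east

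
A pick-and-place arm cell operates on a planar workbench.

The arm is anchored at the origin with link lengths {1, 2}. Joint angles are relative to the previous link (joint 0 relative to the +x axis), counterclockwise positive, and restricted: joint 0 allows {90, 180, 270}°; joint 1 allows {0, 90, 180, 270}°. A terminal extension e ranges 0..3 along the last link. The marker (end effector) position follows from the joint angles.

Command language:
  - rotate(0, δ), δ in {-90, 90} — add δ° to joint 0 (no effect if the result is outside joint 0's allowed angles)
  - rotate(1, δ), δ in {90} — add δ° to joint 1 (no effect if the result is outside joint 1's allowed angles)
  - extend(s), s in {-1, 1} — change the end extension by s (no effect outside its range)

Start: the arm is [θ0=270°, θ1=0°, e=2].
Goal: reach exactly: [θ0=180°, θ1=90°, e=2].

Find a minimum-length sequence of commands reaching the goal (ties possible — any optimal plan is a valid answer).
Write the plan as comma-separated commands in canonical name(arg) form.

rotate(1, 90), rotate(0, -90)

t0: [θ0=270°, θ1=0°, e=2]
step 1 (rotate(1, 90)): [θ0=270°, θ1=90°, e=2]
step 2 (rotate(0, -90)): [θ0=180°, θ1=90°, e=2]
shorter routes all fall short; 2 is best.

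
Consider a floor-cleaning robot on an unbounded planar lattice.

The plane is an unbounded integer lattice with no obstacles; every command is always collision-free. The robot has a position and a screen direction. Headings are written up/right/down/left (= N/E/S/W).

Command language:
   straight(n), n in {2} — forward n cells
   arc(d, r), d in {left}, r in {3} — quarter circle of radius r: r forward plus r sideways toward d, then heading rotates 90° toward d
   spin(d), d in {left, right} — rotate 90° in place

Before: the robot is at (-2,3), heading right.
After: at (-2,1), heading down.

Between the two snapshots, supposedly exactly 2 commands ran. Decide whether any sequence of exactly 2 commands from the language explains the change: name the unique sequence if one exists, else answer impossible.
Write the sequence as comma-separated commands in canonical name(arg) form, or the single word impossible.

spin(right), straight(2)

key: cell and facing (now S) both changed — the 2 commands mix motion and turning
initial: at (-2,3), heading right
[1] after spin(right): at (-2,3), heading down
[2] after straight(2): at (-2,1), heading down
all 16 alternatives checked — unique.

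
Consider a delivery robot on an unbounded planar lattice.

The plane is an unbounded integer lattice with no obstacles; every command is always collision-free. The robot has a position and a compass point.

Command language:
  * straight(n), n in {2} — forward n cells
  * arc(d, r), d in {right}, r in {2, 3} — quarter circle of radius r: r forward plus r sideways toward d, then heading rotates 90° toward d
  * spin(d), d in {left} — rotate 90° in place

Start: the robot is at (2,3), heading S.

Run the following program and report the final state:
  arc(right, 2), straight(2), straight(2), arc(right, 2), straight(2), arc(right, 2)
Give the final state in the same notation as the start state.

initial: at (2,3), heading S
[1] after arc(right, 2): at (0,1), heading W
[2] after straight(2): at (-2,1), heading W
[3] after straight(2): at (-4,1), heading W
[4] after arc(right, 2): at (-6,3), heading N
[5] after straight(2): at (-6,5), heading N
[6] after arc(right, 2): at (-4,7), heading E

at (-4,7), heading E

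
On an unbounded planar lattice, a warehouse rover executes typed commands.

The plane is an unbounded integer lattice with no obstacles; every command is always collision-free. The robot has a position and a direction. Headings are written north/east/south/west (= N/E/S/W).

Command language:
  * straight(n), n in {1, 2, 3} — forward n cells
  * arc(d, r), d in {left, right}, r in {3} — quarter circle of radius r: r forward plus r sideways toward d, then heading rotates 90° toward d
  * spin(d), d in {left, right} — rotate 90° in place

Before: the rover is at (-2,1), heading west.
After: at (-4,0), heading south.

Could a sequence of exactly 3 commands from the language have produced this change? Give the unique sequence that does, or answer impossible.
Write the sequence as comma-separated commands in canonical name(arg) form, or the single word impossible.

straight(2), spin(left), straight(1)

key: running straight(1) before straight(2) would end elsewhere — order is forced
initial: at (-2,1), heading west
step 1 (straight(2)): at (-4,1), heading west
step 2 (spin(left)): at (-4,1), heading south
step 3 (straight(1)): at (-4,0), heading south
no rival 3-sequence matches.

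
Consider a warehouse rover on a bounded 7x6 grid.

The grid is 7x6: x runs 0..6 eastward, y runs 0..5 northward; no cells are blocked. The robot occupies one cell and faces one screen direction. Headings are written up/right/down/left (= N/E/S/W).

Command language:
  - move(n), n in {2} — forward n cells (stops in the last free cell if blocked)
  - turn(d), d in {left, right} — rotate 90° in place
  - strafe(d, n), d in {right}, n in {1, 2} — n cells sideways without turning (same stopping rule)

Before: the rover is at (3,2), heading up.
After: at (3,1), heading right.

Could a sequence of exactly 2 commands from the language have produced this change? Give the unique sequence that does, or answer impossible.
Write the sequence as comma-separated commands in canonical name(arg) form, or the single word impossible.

turn(right), strafe(right, 1)

key: position moved to (3,1) AND the heading swung to E — translation plus rotation needed
from: at (3,2), heading up
[1] after turn(right): at (3,2), heading right
[2] after strafe(right, 1): at (3,1), heading right
uniquely the one of 25 2-step routes that fits.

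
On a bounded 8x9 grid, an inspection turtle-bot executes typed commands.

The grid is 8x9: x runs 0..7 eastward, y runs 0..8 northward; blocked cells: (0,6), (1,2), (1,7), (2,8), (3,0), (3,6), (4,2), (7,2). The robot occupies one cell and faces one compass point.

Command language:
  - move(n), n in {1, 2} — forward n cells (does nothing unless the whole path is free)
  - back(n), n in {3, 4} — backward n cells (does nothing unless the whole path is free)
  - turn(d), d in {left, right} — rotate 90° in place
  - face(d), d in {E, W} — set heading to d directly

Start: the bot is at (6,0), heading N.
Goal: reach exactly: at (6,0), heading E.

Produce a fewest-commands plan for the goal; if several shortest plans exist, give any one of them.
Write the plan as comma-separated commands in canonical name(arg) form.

turn(right)

t0: at (6,0), heading N
[1] after turn(right): at (6,0), heading E
minimal: 1 command(s), checked below 1.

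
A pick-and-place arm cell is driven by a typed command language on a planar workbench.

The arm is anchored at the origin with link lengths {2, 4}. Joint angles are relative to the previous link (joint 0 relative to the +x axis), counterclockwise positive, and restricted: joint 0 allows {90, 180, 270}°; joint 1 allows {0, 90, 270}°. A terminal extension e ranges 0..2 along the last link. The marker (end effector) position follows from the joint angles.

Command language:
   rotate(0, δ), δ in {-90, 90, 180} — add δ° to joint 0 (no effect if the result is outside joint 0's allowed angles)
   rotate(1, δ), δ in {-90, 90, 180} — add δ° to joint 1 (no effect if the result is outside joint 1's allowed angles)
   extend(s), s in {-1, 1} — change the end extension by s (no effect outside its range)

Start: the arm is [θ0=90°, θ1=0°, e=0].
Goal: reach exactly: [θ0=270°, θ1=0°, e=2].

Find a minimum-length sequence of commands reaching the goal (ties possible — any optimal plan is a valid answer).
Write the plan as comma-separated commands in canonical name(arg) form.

t0: [θ0=90°, θ1=0°, e=0]
[1] after extend(1): [θ0=90°, θ1=0°, e=1]
[2] after extend(1): [θ0=90°, θ1=0°, e=2]
[3] after rotate(0, 180): [θ0=270°, θ1=0°, e=2]
no 2-step plan works, so 3 is optimal.

extend(1), extend(1), rotate(0, 180)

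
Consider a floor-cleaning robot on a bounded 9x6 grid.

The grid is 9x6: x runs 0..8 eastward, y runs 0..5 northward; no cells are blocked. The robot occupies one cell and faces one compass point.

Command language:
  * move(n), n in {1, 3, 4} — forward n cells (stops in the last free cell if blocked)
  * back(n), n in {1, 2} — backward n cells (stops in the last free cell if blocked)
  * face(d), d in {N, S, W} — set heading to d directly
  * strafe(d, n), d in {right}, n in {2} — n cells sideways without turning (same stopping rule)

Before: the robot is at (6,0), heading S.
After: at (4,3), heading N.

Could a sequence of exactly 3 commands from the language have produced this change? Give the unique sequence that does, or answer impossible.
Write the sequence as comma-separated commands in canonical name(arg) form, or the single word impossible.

strafe(right, 2), face(N), move(3)

key: position moved to (4,3) AND the heading swung to N — translation plus rotation needed
t0: at (6,0), heading S
step 1 (strafe(right, 2)): at (4,0), heading S
step 2 (face(N)): at (4,0), heading N
step 3 (move(3)): at (4,3), heading N
uniquely the one of 729 3-step routes that fits.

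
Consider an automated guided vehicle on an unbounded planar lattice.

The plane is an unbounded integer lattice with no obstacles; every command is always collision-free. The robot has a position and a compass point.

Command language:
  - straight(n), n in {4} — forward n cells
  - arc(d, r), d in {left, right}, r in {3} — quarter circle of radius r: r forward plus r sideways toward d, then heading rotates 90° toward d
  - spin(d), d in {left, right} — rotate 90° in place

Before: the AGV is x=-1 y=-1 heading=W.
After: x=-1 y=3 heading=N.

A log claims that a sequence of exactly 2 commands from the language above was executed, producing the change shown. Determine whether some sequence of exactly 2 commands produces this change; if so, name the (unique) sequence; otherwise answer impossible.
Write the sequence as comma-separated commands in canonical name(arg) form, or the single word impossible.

spin(right), straight(4)

key: order matters: swapping spin(right) and straight(4) lands elsewhere
t0: x=-1 y=-1 heading=W
[1] after spin(right): x=-1 y=-1 heading=N
[2] after straight(4): x=-1 y=3 heading=N
uniquely the one of 25 2-step routes that fits.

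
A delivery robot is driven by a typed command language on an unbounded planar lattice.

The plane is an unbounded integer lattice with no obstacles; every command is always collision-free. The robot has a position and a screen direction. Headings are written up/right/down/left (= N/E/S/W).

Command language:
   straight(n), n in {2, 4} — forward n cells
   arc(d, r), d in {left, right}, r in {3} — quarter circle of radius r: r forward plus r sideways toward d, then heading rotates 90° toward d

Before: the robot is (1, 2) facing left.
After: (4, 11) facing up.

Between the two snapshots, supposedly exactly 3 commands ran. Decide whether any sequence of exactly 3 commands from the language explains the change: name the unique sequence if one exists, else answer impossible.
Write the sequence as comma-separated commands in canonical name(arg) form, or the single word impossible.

arc(right, 3), arc(right, 3), arc(left, 3)

key: position moved to (4,11) AND the heading swung to N — translation plus rotation needed
begin: (1, 2) facing left
t=1 arc(right, 3) ⇒ (-2, 5) facing up
t=2 arc(right, 3) ⇒ (1, 8) facing right
t=3 arc(left, 3) ⇒ (4, 11) facing up
uniquely the one of 64 3-step routes that fits.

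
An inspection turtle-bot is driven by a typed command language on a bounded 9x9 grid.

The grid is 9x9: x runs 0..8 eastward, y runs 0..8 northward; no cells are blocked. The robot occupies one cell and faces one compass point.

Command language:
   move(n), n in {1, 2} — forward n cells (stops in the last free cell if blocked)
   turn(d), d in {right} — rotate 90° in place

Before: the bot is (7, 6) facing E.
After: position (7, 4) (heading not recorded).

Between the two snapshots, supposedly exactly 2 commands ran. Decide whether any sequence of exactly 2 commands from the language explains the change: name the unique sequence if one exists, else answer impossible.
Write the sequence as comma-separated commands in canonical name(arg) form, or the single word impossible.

turn(right), move(2)

key: order matters: swapping turn(right) and move(2) lands elsewhere
begin: (7, 6) facing E
[1] after turn(right): (7, 6) facing S
[2] after move(2): (7, 4) facing S
no other 2-command option fits: unique.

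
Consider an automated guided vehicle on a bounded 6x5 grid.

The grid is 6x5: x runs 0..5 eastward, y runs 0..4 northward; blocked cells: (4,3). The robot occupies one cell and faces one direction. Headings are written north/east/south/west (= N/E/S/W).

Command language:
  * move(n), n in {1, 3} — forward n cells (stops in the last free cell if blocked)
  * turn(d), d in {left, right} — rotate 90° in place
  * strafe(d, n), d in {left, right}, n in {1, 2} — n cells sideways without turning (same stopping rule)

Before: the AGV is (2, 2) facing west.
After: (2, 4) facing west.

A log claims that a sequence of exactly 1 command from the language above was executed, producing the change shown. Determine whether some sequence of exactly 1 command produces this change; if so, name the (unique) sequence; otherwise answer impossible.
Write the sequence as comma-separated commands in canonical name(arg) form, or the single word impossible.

strafe(right, 2)

key: still facing W — the one step turns nothing
t0: (2, 2) facing west
[1] after strafe(right, 2): (2, 4) facing west
no rival 1-sequence matches.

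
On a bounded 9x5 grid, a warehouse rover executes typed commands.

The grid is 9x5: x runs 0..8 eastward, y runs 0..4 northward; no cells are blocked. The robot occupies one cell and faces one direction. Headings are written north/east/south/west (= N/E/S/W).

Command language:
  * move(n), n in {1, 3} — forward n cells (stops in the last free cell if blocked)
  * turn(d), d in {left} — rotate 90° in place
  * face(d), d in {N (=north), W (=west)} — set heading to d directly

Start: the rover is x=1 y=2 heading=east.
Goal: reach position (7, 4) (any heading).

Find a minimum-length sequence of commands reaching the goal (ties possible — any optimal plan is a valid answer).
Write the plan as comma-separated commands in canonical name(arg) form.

from: x=1 y=2 heading=east
t=1 move(3) ⇒ x=4 y=2 heading=east
t=2 move(3) ⇒ x=7 y=2 heading=east
t=3 turn(left) ⇒ x=7 y=2 heading=north
t=4 move(3) ⇒ x=7 y=4 heading=north
minimal: 4 command(s), checked below 4.

move(3), move(3), turn(left), move(3)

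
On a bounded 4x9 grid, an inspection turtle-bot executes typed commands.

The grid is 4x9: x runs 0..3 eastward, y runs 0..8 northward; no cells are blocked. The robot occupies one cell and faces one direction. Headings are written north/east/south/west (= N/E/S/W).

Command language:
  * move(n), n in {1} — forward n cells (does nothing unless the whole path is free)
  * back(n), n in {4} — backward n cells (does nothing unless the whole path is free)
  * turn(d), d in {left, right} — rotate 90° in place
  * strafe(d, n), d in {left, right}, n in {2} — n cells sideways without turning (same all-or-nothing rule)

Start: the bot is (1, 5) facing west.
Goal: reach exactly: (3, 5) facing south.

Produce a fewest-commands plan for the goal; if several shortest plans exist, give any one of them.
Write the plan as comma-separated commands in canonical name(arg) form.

initial: (1, 5) facing west
1. turn(left) → (1, 5) facing south
2. strafe(left, 2) → (3, 5) facing south
shorter routes all fall short; 2 is best.

turn(left), strafe(left, 2)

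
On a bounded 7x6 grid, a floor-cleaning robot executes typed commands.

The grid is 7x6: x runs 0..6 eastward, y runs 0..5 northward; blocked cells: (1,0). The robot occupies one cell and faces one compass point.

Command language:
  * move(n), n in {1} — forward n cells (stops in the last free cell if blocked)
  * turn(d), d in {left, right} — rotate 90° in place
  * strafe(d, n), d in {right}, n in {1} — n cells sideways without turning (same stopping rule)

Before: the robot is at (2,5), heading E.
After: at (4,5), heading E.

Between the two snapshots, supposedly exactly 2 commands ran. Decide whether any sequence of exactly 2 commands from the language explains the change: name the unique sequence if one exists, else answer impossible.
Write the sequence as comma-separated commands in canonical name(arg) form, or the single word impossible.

key: heading stays E — no command in the sequence turns
from: at (2,5), heading E
t=1 move(1) ⇒ at (3,5), heading E
t=2 move(1) ⇒ at (4,5), heading E
all 16 alternatives checked — unique.

move(1), move(1)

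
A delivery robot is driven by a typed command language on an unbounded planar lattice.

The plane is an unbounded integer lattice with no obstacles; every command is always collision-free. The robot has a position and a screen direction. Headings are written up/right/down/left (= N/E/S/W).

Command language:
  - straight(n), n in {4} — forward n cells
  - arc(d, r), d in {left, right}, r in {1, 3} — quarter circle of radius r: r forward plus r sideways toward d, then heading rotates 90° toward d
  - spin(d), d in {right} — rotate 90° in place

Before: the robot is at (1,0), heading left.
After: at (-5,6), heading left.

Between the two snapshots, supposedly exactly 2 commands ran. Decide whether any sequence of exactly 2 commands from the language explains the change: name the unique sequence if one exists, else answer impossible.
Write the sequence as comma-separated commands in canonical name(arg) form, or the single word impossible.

key: heading stays W — rotations cancel among the 2 commands
initial: at (1,0), heading left
step 1 (arc(right, 3)): at (-2,3), heading up
step 2 (arc(left, 3)): at (-5,6), heading left
no other 2-command option fits: unique.

arc(right, 3), arc(left, 3)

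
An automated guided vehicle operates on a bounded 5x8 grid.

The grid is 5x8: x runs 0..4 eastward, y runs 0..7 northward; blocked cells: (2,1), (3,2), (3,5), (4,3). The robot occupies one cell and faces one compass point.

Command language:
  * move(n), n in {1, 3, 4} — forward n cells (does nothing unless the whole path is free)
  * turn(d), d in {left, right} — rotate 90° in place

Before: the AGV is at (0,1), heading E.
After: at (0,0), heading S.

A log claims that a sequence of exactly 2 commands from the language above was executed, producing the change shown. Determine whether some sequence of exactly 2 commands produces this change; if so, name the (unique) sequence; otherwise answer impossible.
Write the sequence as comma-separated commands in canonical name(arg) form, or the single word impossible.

key: cell and facing (now S) both changed — the 2 commands mix motion and turning
begin: at (0,1), heading E
1. turn(right) → at (0,1), heading S
2. move(1) → at (0,0), heading S
all 25 alternatives checked — unique.

turn(right), move(1)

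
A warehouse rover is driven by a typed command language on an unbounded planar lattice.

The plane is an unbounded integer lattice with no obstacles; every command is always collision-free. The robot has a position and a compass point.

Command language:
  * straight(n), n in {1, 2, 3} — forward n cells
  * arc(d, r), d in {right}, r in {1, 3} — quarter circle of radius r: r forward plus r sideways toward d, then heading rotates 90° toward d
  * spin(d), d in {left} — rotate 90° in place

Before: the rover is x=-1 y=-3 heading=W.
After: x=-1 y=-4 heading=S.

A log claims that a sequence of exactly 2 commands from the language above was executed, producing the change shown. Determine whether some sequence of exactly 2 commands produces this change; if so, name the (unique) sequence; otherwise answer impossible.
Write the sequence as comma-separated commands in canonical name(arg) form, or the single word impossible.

key: cell and facing (now S) both changed — the 2 commands mix motion and turning
initial: x=-1 y=-3 heading=W
[1] after spin(left): x=-1 y=-3 heading=S
[2] after straight(1): x=-1 y=-4 heading=S
all 36 alternatives checked — unique.

spin(left), straight(1)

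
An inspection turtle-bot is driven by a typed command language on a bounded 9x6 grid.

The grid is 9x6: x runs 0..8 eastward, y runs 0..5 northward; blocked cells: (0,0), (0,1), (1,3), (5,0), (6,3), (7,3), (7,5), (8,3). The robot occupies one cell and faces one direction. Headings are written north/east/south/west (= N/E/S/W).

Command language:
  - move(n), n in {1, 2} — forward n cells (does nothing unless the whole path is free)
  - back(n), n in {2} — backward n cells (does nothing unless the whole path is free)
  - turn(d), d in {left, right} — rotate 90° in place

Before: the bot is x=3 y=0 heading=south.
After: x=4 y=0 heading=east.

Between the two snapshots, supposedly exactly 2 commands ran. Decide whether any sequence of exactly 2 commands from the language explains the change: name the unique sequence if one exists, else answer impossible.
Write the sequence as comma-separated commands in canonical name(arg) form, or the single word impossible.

turn(left), move(1)

key: position moved to (4,0) AND the heading swung to E — translation plus rotation needed
start: x=3 y=0 heading=south
t=1 turn(left) ⇒ x=3 y=0 heading=east
t=2 move(1) ⇒ x=4 y=0 heading=east
no other 2-command option fits: unique.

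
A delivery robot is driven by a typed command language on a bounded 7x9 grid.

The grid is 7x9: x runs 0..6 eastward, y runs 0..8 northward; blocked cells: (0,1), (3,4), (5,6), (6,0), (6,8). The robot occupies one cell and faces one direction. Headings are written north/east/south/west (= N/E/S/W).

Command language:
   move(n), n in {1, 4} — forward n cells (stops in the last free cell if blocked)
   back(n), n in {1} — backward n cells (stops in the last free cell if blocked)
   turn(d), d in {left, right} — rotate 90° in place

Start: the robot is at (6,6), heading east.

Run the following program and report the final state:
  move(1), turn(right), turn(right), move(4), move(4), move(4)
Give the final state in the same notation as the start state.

at (6,6), heading west

start: at (6,6), heading east
t=1 move(1) ⇒ at (6,6), heading east
t=2 turn(right) ⇒ at (6,6), heading south
t=3 turn(right) ⇒ at (6,6), heading west
t=4 move(4) ⇒ at (6,6), heading west
t=5 move(4) ⇒ at (6,6), heading west
t=6 move(4) ⇒ at (6,6), heading west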